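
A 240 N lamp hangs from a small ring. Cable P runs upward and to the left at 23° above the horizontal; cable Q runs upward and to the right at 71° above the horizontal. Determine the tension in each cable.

T_P = 78.33 N, T_Q = 221.5 N

ΣF_x = 0: −T_P·cos23° + T_Q·cos71° = 0 → T_Q = 2.82738·T_P.
ΣF_y = 0: T_P·sin23° + T_Q·sin71° = 240.
Substitute: T_P·(0.390731 + 2.82738·0.945519) = 240 → T_P = 78.3271 ≈ 78.33 N.
Then T_Q = 2.82738 × 78.3271 = 221.5 N.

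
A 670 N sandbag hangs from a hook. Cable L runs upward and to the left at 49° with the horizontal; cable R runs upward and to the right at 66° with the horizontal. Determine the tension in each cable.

ΣF_x = 0: −T_L·cos49° + T_R·cos66° = 0 → T_R = 1.61298·T_L.
ΣF_y = 0: T_L·sin49° + T_R·sin66° = 670.
Substitute: T_L·(0.75471 + 1.61298·0.913545) = 670 → T_L = 300.686 ≈ 300.7 N.
Then T_R = 1.61298 × 300.686 = 485.0 N.

T_L = 300.7 N, T_R = 485.0 N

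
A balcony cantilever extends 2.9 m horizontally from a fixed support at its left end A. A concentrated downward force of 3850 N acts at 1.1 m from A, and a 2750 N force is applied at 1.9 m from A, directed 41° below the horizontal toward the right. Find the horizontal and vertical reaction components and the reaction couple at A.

ΣF_x = 0: A_x + 2750·cos41° = 0 → A_x = -2075 N.
ΣF_y = 0: A_y − 3850 − 2750·sin41° = 0 → A_y = 5654 N.
ΣM about A: M_A − 3850·1.1 − 2750·sin41°·1.9 = 0 → M_A = 7663 N·m.

A_x = -2075 N, A_y = 5654 N, M_A = 7663 N·m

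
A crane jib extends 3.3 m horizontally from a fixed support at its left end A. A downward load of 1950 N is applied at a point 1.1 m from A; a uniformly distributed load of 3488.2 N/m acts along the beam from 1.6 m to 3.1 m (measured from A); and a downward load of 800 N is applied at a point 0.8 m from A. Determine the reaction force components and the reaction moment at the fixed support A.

A_x = 0, A_y = 7982 N, M_A = 15080 N·m

Resultant of the distributed load: 3488.2 × 1.5 = 5232.3 N at 2.35 m from A.
ΣF_x = 0: A_x = 0.
ΣF_y = 0: A_y − 1950 − 3488.2·1.5 − 800 = 0 → A_y = 7982 N.
ΣM about A: M_A − 1950·1.1 − (3488.2·1.5)·2.35 − 800·0.8 = 0 → M_A = 15080 N·m.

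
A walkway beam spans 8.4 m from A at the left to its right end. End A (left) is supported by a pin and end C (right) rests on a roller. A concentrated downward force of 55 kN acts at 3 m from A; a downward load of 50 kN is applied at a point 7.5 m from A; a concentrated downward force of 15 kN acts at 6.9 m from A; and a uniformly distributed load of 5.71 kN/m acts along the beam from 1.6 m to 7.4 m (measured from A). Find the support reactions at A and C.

A_x = 0, A_y = 58.77 kN, C_y = 94.35 kN

Resultant of the distributed load: 5.71 × 5.8 = 33.118 kN at 4.5 m from A.
Moments about A: C_y·8.4 − 55·3 − 50·7.5 − 15·6.9 − (5.71·5.8)·4.5 = 0 → C_y = 792.531/8.4 = 94.3489 ≈ 94.35 kN.
ΣF_y = 0: A_y + 94.3489 − 55 − 50 − 15 − 5.71·5.8 = 0 → A_y = 58.77 kN.
ΣF_x = 0: no horizontal applied forces, so A_x = 0.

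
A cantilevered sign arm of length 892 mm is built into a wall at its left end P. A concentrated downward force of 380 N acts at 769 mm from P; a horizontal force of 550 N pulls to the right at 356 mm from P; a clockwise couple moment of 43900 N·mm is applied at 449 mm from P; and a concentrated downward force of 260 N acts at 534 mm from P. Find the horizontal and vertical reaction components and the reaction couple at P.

ΣF_x = 0: P_x + 550 = 0 → P_x = -550.0 N.
ΣF_y = 0: P_y − 380 − 260 = 0 → P_y = 640.0 N.
ΣM about P: M_P − 380·769 − 43900 − 260·534 = 0 → M_P = 475000 N·mm.

P_x = -550.0 N, P_y = 640.0 N, M_P = 475000 N·mm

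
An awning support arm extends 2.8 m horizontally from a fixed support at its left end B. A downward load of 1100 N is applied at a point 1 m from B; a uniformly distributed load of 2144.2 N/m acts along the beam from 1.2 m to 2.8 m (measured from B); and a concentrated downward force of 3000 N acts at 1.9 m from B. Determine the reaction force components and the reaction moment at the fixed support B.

B_x = 0, B_y = 7531 N, M_B = 13660 N·m

Resultant of the distributed load: 2144.2 × 1.6 = 3430.72 N at 2 m from B.
ΣF_x = 0: B_x = 0.
ΣF_y = 0: B_y − 1100 − 2144.2·1.6 − 3000 = 0 → B_y = 7531 N.
ΣM about B: M_B − 1100·1 − (2144.2·1.6)·2 − 3000·1.9 = 0 → M_B = 13660 N·m.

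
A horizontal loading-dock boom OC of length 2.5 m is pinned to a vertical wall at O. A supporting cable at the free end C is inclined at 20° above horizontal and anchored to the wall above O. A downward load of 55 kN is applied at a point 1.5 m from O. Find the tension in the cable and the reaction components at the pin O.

T = 96.49 kN, O_x = 90.67 kN, O_y = 22.00 kN

ΣM about O: T·sin20°·2.5 − 55·1.5 = 0 → T = 82.5/(2.5·0.34202) = 96.4856 ≈ 96.49 kN.
ΣF_x = 0: O_x − T·cos20° = 0 → O_x = 96.4856 × 0.939693 = 90.67 kN.
ΣF_y = 0: O_y + T·sin20° − 55 = 0 → O_y = 55 − 96.4856 × 0.34202 = 22.00 kN.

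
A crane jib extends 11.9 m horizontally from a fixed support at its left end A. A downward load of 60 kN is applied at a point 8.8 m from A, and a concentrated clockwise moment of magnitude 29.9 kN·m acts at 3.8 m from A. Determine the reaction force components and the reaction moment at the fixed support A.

ΣF_x = 0: A_x = 0.
ΣF_y = 0: A_y − 60 = 0 → A_y = 60.00 kN.
ΣM about A: M_A − 60·8.8 − 29.9 = 0 → M_A = 557.9 kN·m.

A_x = 0, A_y = 60.00 kN, M_A = 557.9 kN·m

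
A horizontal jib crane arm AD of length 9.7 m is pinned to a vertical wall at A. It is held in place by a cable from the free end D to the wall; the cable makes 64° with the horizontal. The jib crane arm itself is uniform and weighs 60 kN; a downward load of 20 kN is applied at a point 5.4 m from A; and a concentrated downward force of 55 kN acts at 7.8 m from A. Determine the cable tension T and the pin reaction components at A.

T = 94.97 kN, A_x = 41.63 kN, A_y = 49.64 kN

ΣM about A: T·sin64°·9.7 − 60·4.85 − 20·5.4 − 55·7.8 = 0 → T = 828/(9.7·0.898794) = 94.9726 ≈ 94.97 kN.
ΣF_x = 0: A_x − T·cos64° = 0 → A_x = 94.9726 × 0.438371 = 41.63 kN.
ΣF_y = 0: A_y + T·sin64° − 60 − 20 − 55 = 0 → A_y = 135 − 94.9726 × 0.898794 = 49.64 kN.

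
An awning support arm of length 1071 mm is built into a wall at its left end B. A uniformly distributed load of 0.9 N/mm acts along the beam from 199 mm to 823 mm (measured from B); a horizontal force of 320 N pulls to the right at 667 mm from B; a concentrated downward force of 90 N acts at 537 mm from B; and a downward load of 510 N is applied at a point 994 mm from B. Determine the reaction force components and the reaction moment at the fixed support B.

B_x = -320.0 N, B_y = 1162 N, M_B = 842200 N·mm

Resultant of the distributed load: 0.9 × 624 = 561.6 N at 511 mm from B.
ΣF_x = 0: B_x + 320 = 0 → B_x = -320.0 N.
ΣF_y = 0: B_y − 0.9·624 − 90 − 510 = 0 → B_y = 1162 N.
ΣM about B: M_B − (0.9·624)·511 − 90·537 − 510·994 = 0 → M_B = 842200 N·mm.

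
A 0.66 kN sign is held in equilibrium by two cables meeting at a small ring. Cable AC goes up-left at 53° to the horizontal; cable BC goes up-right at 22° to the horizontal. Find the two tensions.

ΣF_x = 0: −T_AC·cos53° + T_BC·cos22° = 0 → T_BC = 0.649078·T_AC.
ΣF_y = 0: T_AC·sin53° + T_BC·sin22° = 0.66.
Substitute: T_AC·(0.798636 + 0.649078·0.374607) = 0.66 → T_AC = 0.633528 ≈ 0.6335 kN.
Then T_BC = 0.649078 × 0.633528 = 0.4112 kN.

T_AC = 0.6335 kN, T_BC = 0.4112 kN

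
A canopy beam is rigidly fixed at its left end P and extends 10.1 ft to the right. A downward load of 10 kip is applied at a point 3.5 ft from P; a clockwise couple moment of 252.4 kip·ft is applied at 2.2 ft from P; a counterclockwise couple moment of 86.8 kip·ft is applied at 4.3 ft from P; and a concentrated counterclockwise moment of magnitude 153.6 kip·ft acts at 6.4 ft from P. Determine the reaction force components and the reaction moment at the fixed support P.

P_x = 0, P_y = 10.00 kip, M_P = 47.00 kip·ft

ΣF_x = 0: P_x = 0.
ΣF_y = 0: P_y − 10 = 0 → P_y = 10.00 kip.
ΣM about P: M_P − 10·3.5 − 252.4 + 86.8 + 153.6 = 0 → M_P = 47.00 kip·ft.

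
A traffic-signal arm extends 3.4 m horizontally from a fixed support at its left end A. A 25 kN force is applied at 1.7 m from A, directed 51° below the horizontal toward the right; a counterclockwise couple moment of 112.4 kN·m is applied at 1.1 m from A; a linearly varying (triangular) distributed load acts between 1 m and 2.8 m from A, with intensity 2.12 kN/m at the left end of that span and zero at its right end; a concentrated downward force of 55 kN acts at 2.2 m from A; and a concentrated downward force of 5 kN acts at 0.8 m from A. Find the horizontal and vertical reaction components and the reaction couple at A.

Resultant of the triangular load: ½ × 2.12 × 1.8 = 1.908 kN, acting at 1.6 m from A (one-third of the span from the peak).
ΣF_x = 0: A_x + 25·cos51° = 0 → A_x = -15.73 kN.
ΣF_y = 0: A_y − 25·sin51° − ½·2.12·1.8 − 55 − 5 = 0 → A_y = 81.34 kN.
ΣM about A: M_A − 25·sin51°·1.7 + 112.4 − (½·2.12·1.8)·1.6 − 55·2.2 − 5·0.8 = 0 → M_A = 48.68 kN·m.

A_x = -15.73 kN, A_y = 81.34 kN, M_A = 48.68 kN·m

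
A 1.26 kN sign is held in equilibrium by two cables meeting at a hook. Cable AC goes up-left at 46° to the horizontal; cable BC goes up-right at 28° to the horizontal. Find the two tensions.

ΣF_x = 0: −T_AC·cos46° + T_BC·cos28° = 0 → T_BC = 0.786749·T_AC.
ΣF_y = 0: T_AC·sin46° + T_BC·sin28° = 1.26.
Substitute: T_AC·(0.71934 + 0.786749·0.469472) = 1.26 → T_AC = 1.15735 ≈ 1.157 kN.
Then T_BC = 0.786749 × 1.15735 = 0.9105 kN.

T_AC = 1.157 kN, T_BC = 0.9105 kN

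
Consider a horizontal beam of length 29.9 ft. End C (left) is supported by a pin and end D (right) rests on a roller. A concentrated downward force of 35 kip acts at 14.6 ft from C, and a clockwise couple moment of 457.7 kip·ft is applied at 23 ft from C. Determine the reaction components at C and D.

Moments about C: D_y·29.9 − 35·14.6 − 457.7 = 0 → D_y = 968.7/29.9 = 32.398 ≈ 32.40 kip.
ΣF_y = 0: C_y + 32.398 − 35 = 0 → C_y = 2.602 kip.
ΣF_x = 0: no horizontal applied forces, so C_x = 0.

C_x = 0, C_y = 2.602 kip, D_y = 32.40 kip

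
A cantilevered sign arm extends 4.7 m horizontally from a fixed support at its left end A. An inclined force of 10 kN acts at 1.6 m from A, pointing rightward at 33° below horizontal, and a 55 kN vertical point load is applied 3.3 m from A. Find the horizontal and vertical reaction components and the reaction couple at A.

A_x = -8.387 kN, A_y = 60.45 kN, M_A = 190.2 kN·m

ΣF_x = 0: A_x + 10·cos33° = 0 → A_x = -8.387 kN.
ΣF_y = 0: A_y − 10·sin33° − 55 = 0 → A_y = 60.45 kN.
ΣM about A: M_A − 10·sin33°·1.6 − 55·3.3 = 0 → M_A = 190.2 kN·m.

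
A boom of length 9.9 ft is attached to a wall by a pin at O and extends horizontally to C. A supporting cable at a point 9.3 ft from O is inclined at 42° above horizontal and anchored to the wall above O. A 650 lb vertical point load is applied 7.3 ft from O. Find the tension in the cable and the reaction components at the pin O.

ΣM about O: T·sin42°·9.3 − 650·7.3 = 0 → T = 4745/(9.3·0.669131) = 762.504 ≈ 762.5 lb.
ΣF_x = 0: O_x − T·cos42° = 0 → O_x = 762.504 × 0.743145 = 566.7 lb.
ΣF_y = 0: O_y + T·sin42° − 650 = 0 → O_y = 650 − 762.504 × 0.669131 = 139.8 lb.

T = 762.5 lb, O_x = 566.7 lb, O_y = 139.8 lb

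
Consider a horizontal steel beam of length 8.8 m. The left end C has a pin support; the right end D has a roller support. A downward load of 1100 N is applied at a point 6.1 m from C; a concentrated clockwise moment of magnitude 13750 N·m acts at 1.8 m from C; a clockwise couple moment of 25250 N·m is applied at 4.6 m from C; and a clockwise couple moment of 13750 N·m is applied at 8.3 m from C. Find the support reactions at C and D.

C_x = 0, C_y = -5657 N, D_y = 6757 N

ΣM about C: D_y·8.8 − 1100·6.1 − 13750 − 25250 − 13750 = 0 → D_y = 59460/8.8 = 6756.82 ≈ 6757 N.
ΣF_y = 0: C_y + 6756.82 − 1100 = 0 → C_y = -5657 N.
ΣF_x = 0: no horizontal applied forces, so C_x = 0.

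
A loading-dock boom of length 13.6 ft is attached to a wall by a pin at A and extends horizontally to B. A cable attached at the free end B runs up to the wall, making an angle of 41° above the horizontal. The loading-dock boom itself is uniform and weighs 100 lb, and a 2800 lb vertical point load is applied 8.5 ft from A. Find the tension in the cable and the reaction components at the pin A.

T = 2744 lb, A_x = 2071 lb, A_y = 1100 lb

ΣM about A: T·sin41°·13.6 − 100·6.8 − 2800·8.5 = 0 → T = 24480/(13.6·0.656059) = 2743.66 ≈ 2744 lb.
ΣF_x = 0: A_x − T·cos41° = 0 → A_x = 2743.66 × 0.75471 = 2071 lb.
ΣF_y = 0: A_y + T·sin41° − 100 − 2800 = 0 → A_y = 2900 − 2743.66 × 0.656059 = 1100 lb.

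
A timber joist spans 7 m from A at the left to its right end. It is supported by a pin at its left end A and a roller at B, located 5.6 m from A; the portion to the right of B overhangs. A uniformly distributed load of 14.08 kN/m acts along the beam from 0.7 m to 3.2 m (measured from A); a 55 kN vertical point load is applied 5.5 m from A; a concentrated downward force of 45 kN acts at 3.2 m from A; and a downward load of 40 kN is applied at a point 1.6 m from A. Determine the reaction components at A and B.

A_x = 0, A_y = 71.78 kN, B_y = 103.4 kN

Resultant of the distributed load: 14.08 × 2.5 = 35.2 kN at 1.95 m from A.
Taking moments about A: B_y·5.6 − (14.08·2.5)·1.95 − 55·5.5 − 45·3.2 − 40·1.6 = 0 → B_y = 579.14/5.6 = 103.418 ≈ 103.4 kN.
ΣF_y = 0: A_y + 103.418 − 14.08·2.5 − 55 − 45 − 40 = 0 → A_y = 71.78 kN.
ΣF_x = 0: no horizontal applied forces, so A_x = 0.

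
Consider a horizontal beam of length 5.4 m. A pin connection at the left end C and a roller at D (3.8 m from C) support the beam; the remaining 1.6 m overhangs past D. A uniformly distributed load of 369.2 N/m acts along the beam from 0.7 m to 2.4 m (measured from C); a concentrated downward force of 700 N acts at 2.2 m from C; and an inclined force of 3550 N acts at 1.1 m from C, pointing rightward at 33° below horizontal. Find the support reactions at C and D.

Resultant of the distributed load: 369.2 × 1.7 = 627.64 N at 1.55 m from C.
Taking moments about C: D_y·3.8 − (369.2·1.7)·1.55 − 700·2.2 − 3550·sin33°·1.1 = 0 → D_y = 4639.66/3.8 = 1220.96 ≈ 1221 N.
ΣF_y = 0: C_y + 1220.96 − 369.2·1.7 − 700 − 3550·sin33° = 0 → C_y = 2040 N.
ΣF_x = 0: C_x + 3550·cos33° = 0 → C_x = -2977 N.

C_x = -2977 N, C_y = 2040 N, D_y = 1221 N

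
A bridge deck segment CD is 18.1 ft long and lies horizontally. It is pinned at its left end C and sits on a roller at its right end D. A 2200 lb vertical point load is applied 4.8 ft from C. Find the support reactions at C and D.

Taking moments about C: D_y·18.1 − 2200·4.8 = 0 → D_y = 10560/18.1 = 583.425 ≈ 583.4 lb.
ΣF_y = 0: C_y + 583.425 − 2200 = 0 → C_y = 1617 lb.
ΣF_x = 0: no horizontal applied forces, so C_x = 0.

C_x = 0, C_y = 1617 lb, D_y = 583.4 lb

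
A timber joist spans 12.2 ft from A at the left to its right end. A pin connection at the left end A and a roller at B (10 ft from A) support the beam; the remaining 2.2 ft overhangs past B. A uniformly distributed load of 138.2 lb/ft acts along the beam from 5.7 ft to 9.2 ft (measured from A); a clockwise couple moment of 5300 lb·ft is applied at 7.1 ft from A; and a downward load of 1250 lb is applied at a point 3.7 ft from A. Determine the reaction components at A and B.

A_x = 0, A_y = 380.8 lb, B_y = 1353 lb

Resultant of the distributed load: 138.2 × 3.5 = 483.7 lb at 7.45 ft from A.
Taking moments about A: B_y·10 − (138.2·3.5)·7.45 − 5300 − 1250·3.7 = 0 → B_y = 13528.565/10 = 1352.86 ≈ 1353 lb.
ΣF_y = 0: A_y + 1352.86 − 138.2·3.5 − 1250 = 0 → A_y = 380.8 lb.
ΣF_x = 0: no horizontal applied forces, so A_x = 0.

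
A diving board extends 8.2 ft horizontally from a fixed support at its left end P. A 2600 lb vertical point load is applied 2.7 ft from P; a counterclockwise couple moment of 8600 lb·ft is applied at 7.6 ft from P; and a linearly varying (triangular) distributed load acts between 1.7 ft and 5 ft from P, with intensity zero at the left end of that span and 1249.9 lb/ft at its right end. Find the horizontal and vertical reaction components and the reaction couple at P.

Resultant of the triangular load: ½ × 1249.9 × 3.3 = 2062.335 lb, acting at 3.9 ft from P (one-third of the span from the peak).
ΣF_x = 0: P_x = 0.
ΣF_y = 0: P_y − 2600 − ½·1249.9·3.3 = 0 → P_y = 4662 lb.
ΣM about P: M_P − 2600·2.7 + 8600 − (½·1249.9·3.3)·3.9 = 0 → M_P = 6463 lb·ft.

P_x = 0, P_y = 4662 lb, M_P = 6463 lb·ft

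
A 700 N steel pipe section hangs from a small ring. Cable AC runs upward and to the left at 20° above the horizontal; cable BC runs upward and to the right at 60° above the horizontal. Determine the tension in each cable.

ΣF_x = 0: −T_AC·cos20° + T_BC·cos60° = 0 → T_BC = 1.87939·T_AC.
ΣF_y = 0: T_AC·sin20° + T_BC·sin60° = 700.
Substitute: T_AC·(0.34202 + 1.87939·0.866025) = 700 → T_AC = 355.399 ≈ 355.4 N.
Then T_BC = 1.87939 × 355.399 = 667.9 N.

T_AC = 355.4 N, T_BC = 667.9 N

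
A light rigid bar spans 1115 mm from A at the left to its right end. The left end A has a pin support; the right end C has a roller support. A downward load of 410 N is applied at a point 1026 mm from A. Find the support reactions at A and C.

A_x = 0, A_y = 32.73 N, C_y = 377.3 N

Moments about A: C_y·1115 − 410·1026 = 0 → C_y = 420660/1115 = 377.274 ≈ 377.3 N.
ΣF_y = 0: A_y + 377.274 − 410 = 0 → A_y = 32.73 N.
ΣF_x = 0: no horizontal applied forces, so A_x = 0.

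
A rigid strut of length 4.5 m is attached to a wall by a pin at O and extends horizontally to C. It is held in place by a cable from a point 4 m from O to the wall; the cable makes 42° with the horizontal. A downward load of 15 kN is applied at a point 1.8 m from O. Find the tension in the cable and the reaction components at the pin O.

ΣM about O: T·sin42°·4 − 15·1.8 = 0 → T = 27/(4·0.669131) = 10.0877 ≈ 10.09 kN.
ΣF_x = 0: O_x − T·cos42° = 0 → O_x = 10.0877 × 0.743145 = 7.497 kN.
ΣF_y = 0: O_y + T·sin42° − 15 = 0 → O_y = 15 − 10.0877 × 0.669131 = 8.250 kN.

T = 10.09 kN, O_x = 7.497 kN, O_y = 8.250 kN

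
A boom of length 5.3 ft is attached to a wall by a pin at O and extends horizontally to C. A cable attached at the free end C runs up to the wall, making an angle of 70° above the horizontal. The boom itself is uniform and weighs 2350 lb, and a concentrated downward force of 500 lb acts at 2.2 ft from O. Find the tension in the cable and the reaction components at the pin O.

T = 1471 lb, O_x = 503.2 lb, O_y = 1467 lb

ΣM about O: T·sin70°·5.3 − 2350·2.65 − 500·2.2 = 0 → T = 7327.5/(5.3·0.939693) = 1471.28 ≈ 1471 lb.
ΣF_x = 0: O_x − T·cos70° = 0 → O_x = 1471.28 × 0.34202 = 503.2 lb.
ΣF_y = 0: O_y + T·sin70° − 2350 − 500 = 0 → O_y = 2850 − 1471.28 × 0.939693 = 1467 lb.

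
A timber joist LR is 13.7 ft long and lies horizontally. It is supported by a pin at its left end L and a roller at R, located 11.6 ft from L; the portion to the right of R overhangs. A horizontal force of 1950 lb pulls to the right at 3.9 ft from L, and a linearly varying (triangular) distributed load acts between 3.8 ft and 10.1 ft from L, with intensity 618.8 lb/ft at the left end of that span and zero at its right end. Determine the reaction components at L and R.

L_x = -1950 lb, L_y = 957.8 lb, R_y = 991.4 lb

Resultant of the triangular load: ½ × 618.8 × 6.3 = 1949.22 lb, acting at 5.9 ft from L (one-third of the span from the peak).
ΣM about L: R_y·11.6 − (½·618.8·6.3)·5.9 = 0 → R_y = 11500.398/11.6 = 991.414 ≈ 991.4 lb.
ΣF_y = 0: L_y + 991.414 − ½·618.8·6.3 = 0 → L_y = 957.8 lb.
ΣF_x = 0: L_x + 1950 = 0 → L_x = -1950 lb.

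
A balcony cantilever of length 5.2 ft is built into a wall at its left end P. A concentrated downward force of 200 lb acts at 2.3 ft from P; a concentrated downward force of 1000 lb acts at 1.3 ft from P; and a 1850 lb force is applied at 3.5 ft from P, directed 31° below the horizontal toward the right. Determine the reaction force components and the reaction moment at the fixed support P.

ΣF_x = 0: P_x + 1850·cos31° = 0 → P_x = -1586 lb.
ΣF_y = 0: P_y − 200 − 1000 − 1850·sin31° = 0 → P_y = 2153 lb.
ΣM about P: M_P − 200·2.3 − 1000·1.3 − 1850·sin31°·3.5 = 0 → M_P = 5095 lb·ft.

P_x = -1586 lb, P_y = 2153 lb, M_P = 5095 lb·ft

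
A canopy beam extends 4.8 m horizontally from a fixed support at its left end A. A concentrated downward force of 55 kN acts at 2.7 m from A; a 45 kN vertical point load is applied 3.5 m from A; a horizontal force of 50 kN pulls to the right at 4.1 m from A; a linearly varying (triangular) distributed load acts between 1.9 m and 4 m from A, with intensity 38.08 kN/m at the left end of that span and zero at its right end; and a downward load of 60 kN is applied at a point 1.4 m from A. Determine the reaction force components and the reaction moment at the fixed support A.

Resultant of the triangular load: ½ × 38.08 × 2.1 = 39.984 kN, acting at 2.6 m from A (one-third of the span from the peak).
ΣF_x = 0: A_x + 50 = 0 → A_x = -50.00 kN.
ΣF_y = 0: A_y − 55 − 45 − ½·38.08·2.1 − 60 = 0 → A_y = 200.0 kN.
ΣM about A: M_A − 55·2.7 − 45·3.5 − (½·38.08·2.1)·2.6 − 60·1.4 = 0 → M_A = 494.0 kN·m.

A_x = -50.00 kN, A_y = 200.0 kN, M_A = 494.0 kN·m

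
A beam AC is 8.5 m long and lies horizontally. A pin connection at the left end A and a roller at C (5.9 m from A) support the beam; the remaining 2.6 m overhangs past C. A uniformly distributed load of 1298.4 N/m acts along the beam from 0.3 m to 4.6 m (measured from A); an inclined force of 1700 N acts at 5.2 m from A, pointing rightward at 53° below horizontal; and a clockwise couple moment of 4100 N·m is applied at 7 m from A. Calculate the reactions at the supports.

Resultant of the distributed load: 1298.4 × 4.3 = 5583.12 N at 2.45 m from A.
Moments about A: C_y·5.9 − (1298.4·4.3)·2.45 − 1700·sin53°·5.2 − 4100 = 0 → C_y = 24838.6/5.9 = 4209.93 ≈ 4210 N.
ΣF_y = 0: A_y + 4209.93 − 1298.4·4.3 − 1700·sin53° = 0 → A_y = 2731 N.
ΣF_x = 0: A_x + 1700·cos53° = 0 → A_x = -1023 N.

A_x = -1023 N, A_y = 2731 N, C_y = 4210 N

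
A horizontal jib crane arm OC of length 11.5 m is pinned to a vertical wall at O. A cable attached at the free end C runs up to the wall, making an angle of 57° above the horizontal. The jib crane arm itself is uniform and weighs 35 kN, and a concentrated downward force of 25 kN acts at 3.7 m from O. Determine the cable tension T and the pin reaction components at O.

ΣM about O: T·sin57°·11.5 − 35·5.75 − 25·3.7 = 0 → T = 293.75/(11.5·0.838671) = 30.4571 ≈ 30.46 kN.
ΣF_x = 0: O_x − T·cos57° = 0 → O_x = 30.4571 × 0.544639 = 16.59 kN.
ΣF_y = 0: O_y + T·sin57° − 35 − 25 = 0 → O_y = 60 − 30.4571 × 0.838671 = 34.46 kN.

T = 30.46 kN, O_x = 16.59 kN, O_y = 34.46 kN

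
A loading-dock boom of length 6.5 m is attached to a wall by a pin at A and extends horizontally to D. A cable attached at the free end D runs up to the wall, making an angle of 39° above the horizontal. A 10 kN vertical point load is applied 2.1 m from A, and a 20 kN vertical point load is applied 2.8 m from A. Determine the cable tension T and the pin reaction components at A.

T = 18.82 kN, A_x = 14.63 kN, A_y = 18.15 kN

ΣM about A: T·sin39°·6.5 − 10·2.1 − 20·2.8 = 0 → T = 77/(6.5·0.62932) = 18.8237 ≈ 18.82 kN.
ΣF_x = 0: A_x − T·cos39° = 0 → A_x = 18.8237 × 0.777146 = 14.63 kN.
ΣF_y = 0: A_y + T·sin39° − 10 − 20 = 0 → A_y = 30 − 18.8237 × 0.62932 = 18.15 kN.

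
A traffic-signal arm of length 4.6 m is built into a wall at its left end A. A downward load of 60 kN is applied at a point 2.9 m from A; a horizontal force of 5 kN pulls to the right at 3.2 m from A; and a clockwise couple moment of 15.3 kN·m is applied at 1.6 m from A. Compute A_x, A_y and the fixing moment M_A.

ΣF_x = 0: A_x + 5 = 0 → A_x = -5.000 kN.
ΣF_y = 0: A_y − 60 = 0 → A_y = 60.00 kN.
ΣM about A: M_A − 60·2.9 − 15.3 = 0 → M_A = 189.3 kN·m.

A_x = -5.000 kN, A_y = 60.00 kN, M_A = 189.3 kN·m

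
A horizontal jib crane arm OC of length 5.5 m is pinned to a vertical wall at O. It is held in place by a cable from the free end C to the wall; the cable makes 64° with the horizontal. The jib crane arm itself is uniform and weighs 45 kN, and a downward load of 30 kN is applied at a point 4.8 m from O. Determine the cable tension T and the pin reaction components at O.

T = 54.16 kN, O_x = 23.74 kN, O_y = 26.32 kN

ΣM about O: T·sin64°·5.5 − 45·2.75 − 30·4.8 = 0 → T = 267.75/(5.5·0.898794) = 54.1635 ≈ 54.16 kN.
ΣF_x = 0: O_x − T·cos64° = 0 → O_x = 54.1635 × 0.438371 = 23.74 kN.
ΣF_y = 0: O_y + T·sin64° − 45 − 30 = 0 → O_y = 75 − 54.1635 × 0.898794 = 26.32 kN.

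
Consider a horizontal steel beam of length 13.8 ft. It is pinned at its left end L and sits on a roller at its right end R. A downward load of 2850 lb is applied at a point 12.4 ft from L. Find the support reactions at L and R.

L_x = 0, L_y = 289.1 lb, R_y = 2561 lb

Taking moments about L: R_y·13.8 − 2850·12.4 = 0 → R_y = 35340/13.8 = 2560.87 ≈ 2561 lb.
ΣF_y = 0: L_y + 2560.87 − 2850 = 0 → L_y = 289.1 lb.
ΣF_x = 0: no horizontal applied forces, so L_x = 0.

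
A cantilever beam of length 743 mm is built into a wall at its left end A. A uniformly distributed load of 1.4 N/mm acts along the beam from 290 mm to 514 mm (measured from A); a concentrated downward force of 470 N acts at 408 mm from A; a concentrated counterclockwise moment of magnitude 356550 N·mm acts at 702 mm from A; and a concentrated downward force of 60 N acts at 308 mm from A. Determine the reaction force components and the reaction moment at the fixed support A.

A_x = 0, A_y = 843.6 N, M_A = -20240 N·mm

Resultant of the distributed load: 1.4 × 224 = 313.6 N at 402 mm from A.
ΣF_x = 0: A_x = 0.
ΣF_y = 0: A_y − 1.4·224 − 470 − 60 = 0 → A_y = 843.6 N.
ΣM about A: M_A − (1.4·224)·402 − 470·408 + 356550 − 60·308 = 0 → M_A = -20240 N·mm.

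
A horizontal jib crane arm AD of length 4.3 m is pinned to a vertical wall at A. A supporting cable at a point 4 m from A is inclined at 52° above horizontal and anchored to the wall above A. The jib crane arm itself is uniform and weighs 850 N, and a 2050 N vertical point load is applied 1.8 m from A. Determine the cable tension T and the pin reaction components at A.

ΣM about A: T·sin52°·4 − 850·2.15 − 2050·1.8 = 0 → T = 5517.5/(4·0.788011) = 1750.45 ≈ 1750 N.
ΣF_x = 0: A_x − T·cos52° = 0 → A_x = 1750.45 × 0.615661 = 1078 N.
ΣF_y = 0: A_y + T·sin52° − 850 − 2050 = 0 → A_y = 2900 − 1750.45 × 0.788011 = 1521 N.

T = 1750 N, A_x = 1078 N, A_y = 1521 N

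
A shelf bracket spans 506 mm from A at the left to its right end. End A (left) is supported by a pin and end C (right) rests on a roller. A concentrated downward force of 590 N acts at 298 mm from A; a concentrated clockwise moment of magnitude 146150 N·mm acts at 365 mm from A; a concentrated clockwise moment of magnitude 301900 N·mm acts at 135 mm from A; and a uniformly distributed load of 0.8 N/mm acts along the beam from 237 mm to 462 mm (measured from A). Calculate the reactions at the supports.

Resultant of the distributed load: 0.8 × 225 = 180 N at 349.5 mm from A.
ΣM about A: C_y·506 − 590·298 − 146150 − 301900 − (0.8·225)·349.5 = 0 → C_y = 686780/506 = 1357.27 ≈ 1357 N.
ΣF_y = 0: A_y + 1357.27 − 590 − 0.8·225 = 0 → A_y = -587.3 N.
ΣF_x = 0: no horizontal applied forces, so A_x = 0.

A_x = 0, A_y = -587.3 N, C_y = 1357 N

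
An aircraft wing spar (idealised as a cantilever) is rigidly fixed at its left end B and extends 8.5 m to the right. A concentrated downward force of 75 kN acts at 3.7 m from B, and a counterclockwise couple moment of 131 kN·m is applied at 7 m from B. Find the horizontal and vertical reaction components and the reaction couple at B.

B_x = 0, B_y = 75.00 kN, M_B = 146.5 kN·m

ΣF_x = 0: B_x = 0.
ΣF_y = 0: B_y − 75 = 0 → B_y = 75.00 kN.
ΣM about B: M_B − 75·3.7 + 131 = 0 → M_B = 146.5 kN·m.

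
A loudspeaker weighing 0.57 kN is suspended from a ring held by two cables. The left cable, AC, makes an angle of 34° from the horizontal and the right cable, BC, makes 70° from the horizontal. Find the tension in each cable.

T_AC = 0.2009 kN, T_BC = 0.4870 kN

ΣF_x = 0: −T_AC·cos34° + T_BC·cos70° = 0 → T_BC = 2.42394·T_AC.
ΣF_y = 0: T_AC·sin34° + T_BC·sin70° = 0.57.
Substitute: T_AC·(0.559193 + 2.42394·0.939693) = 0.57 → T_AC = 0.20092 ≈ 0.2009 kN.
Then T_BC = 2.42394 × 0.20092 = 0.4870 kN.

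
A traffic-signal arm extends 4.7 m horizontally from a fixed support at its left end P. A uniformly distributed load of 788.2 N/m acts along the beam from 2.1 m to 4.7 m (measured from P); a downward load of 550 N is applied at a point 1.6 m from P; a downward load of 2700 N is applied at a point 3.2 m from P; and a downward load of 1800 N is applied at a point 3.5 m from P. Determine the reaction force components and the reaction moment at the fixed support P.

P_x = 0, P_y = 7099 N, M_P = 22790 N·m

Resultant of the distributed load: 788.2 × 2.6 = 2049.32 N at 3.4 m from P.
ΣF_x = 0: P_x = 0.
ΣF_y = 0: P_y − 788.2·2.6 − 550 − 2700 − 1800 = 0 → P_y = 7099 N.
ΣM about P: M_P − (788.2·2.6)·3.4 − 550·1.6 − 2700·3.2 − 1800·3.5 = 0 → M_P = 22790 N·m.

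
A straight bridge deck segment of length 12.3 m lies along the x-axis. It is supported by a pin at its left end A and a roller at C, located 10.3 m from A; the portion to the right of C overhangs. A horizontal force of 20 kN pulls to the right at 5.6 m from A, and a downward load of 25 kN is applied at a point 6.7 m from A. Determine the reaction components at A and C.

ΣM about A: C_y·10.3 − 25·6.7 = 0 → C_y = 167.5/10.3 = 16.2621 ≈ 16.26 kN.
ΣF_y = 0: A_y + 16.2621 − 25 = 0 → A_y = 8.738 kN.
ΣF_x = 0: A_x + 20 = 0 → A_x = -20.00 kN.

A_x = -20.00 kN, A_y = 8.738 kN, C_y = 16.26 kN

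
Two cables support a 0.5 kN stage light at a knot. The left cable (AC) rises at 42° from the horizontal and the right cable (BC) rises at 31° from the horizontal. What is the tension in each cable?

T_AC = 0.4482 kN, T_BC = 0.3886 kN

ΣF_x = 0: −T_AC·cos42° + T_BC·cos31° = 0 → T_BC = 0.866978·T_AC.
ΣF_y = 0: T_AC·sin42° + T_BC·sin31° = 0.5.
Substitute: T_AC·(0.669131 + 0.866978·0.515038) = 0.5 → T_AC = 0.448166 ≈ 0.4482 kN.
Then T_BC = 0.866978 × 0.448166 = 0.3886 kN.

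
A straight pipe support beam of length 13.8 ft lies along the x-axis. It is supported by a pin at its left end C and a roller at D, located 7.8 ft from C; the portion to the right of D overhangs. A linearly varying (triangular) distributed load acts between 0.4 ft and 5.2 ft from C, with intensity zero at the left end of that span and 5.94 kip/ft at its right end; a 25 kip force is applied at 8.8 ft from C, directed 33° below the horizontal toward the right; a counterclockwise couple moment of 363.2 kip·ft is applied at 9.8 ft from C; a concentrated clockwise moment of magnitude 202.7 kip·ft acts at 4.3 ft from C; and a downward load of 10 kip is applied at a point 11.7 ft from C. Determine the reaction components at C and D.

C_x = -20.97 kip, C_y = 21.51 kip, D_y = 16.36 kip

Resultant of the triangular load: ½ × 5.94 × 4.8 = 14.256 kip, acting at 3.6 ft from C (one-third of the span from the peak).
ΣM about C: D_y·7.8 − (½·5.94·4.8)·3.6 − 25·sin33°·8.8 + 363.2 − 202.7 − 10·11.7 = 0 → D_y = 127.642/7.8 = 16.3644 ≈ 16.36 kip.
ΣF_y = 0: C_y + 16.3644 − ½·5.94·4.8 − 25·sin33° − 10 = 0 → C_y = 21.51 kip.
ΣF_x = 0: C_x + 25·cos33° = 0 → C_x = -20.97 kip.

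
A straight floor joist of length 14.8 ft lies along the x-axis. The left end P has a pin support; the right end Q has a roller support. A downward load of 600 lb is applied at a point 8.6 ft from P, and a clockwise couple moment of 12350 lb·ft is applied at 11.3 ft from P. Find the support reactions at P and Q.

P_x = 0, P_y = -583.1 lb, Q_y = 1183 lb

Moments about P: Q_y·14.8 − 600·8.6 − 12350 = 0 → Q_y = 17510/14.8 = 1183.11 ≈ 1183 lb.
ΣF_y = 0: P_y + 1183.11 − 600 = 0 → P_y = -583.1 lb.
ΣF_x = 0: no horizontal applied forces, so P_x = 0.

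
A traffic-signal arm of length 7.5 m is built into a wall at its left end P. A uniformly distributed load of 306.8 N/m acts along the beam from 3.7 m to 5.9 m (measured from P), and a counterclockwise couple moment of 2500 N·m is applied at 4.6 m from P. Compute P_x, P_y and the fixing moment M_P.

Resultant of the distributed load: 306.8 × 2.2 = 674.96 N at 4.8 m from P.
ΣF_x = 0: P_x = 0.
ΣF_y = 0: P_y − 306.8·2.2 = 0 → P_y = 675.0 N.
ΣM about P: M_P − (306.8·2.2)·4.8 + 2500 = 0 → M_P = 739.8 N·m.

P_x = 0, P_y = 675.0 N, M_P = 739.8 N·m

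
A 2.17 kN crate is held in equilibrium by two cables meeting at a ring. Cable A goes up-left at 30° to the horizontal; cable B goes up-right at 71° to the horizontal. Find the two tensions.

ΣF_x = 0: −T_A·cos30° + T_B·cos71° = 0 → T_B = 2.66004·T_A.
ΣF_y = 0: T_A·sin30° + T_B·sin71° = 2.17.
Substitute: T_A·(0.5 + 2.66004·0.945519) = 2.17 → T_A = 0.719706 ≈ 0.7197 kN.
Then T_B = 2.66004 × 0.719706 = 1.914 kN.

T_A = 0.7197 kN, T_B = 1.914 kN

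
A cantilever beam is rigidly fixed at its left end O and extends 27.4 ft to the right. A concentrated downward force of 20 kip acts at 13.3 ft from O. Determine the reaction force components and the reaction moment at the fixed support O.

O_x = 0, O_y = 20.00 kip, M_O = 266.0 kip·ft

ΣF_x = 0: O_x = 0.
ΣF_y = 0: O_y − 20 = 0 → O_y = 20.00 kip.
ΣM about O: M_O − 20·13.3 = 0 → M_O = 266.0 kip·ft.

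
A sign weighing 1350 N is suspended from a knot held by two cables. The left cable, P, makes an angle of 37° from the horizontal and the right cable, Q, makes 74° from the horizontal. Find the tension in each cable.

ΣF_x = 0: −T_P·cos37° + T_Q·cos74° = 0 → T_Q = 2.89741·T_P.
ΣF_y = 0: T_P·sin37° + T_Q·sin74° = 1350.
Substitute: T_P·(0.601815 + 2.89741·0.961262) = 1350 → T_P = 398.585 ≈ 398.6 N.
Then T_Q = 2.89741 × 398.585 = 1155 N.

T_P = 398.6 N, T_Q = 1155 N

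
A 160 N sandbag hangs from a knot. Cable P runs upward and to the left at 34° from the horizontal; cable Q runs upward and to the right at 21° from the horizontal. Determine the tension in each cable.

ΣF_x = 0: −T_P·cos34° + T_Q·cos21° = 0 → T_Q = 0.888019·T_P.
ΣF_y = 0: T_P·sin34° + T_Q·sin21° = 160.
Substitute: T_P·(0.559193 + 0.888019·0.358368) = 160 → T_P = 182.351 ≈ 182.4 N.
Then T_Q = 0.888019 × 182.351 = 161.9 N.

T_P = 182.4 N, T_Q = 161.9 N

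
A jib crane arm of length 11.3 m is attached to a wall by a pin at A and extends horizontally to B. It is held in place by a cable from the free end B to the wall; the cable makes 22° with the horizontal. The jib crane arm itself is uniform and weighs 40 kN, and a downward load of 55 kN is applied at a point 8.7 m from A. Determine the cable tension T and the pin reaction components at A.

T = 166.4 kN, A_x = 154.3 kN, A_y = 32.65 kN

ΣM about A: T·sin22°·11.3 − 40·5.65 − 55·8.7 = 0 → T = 704.5/(11.3·0.374607) = 166.428 ≈ 166.4 kN.
ΣF_x = 0: A_x − T·cos22° = 0 → A_x = 166.428 × 0.927184 = 154.3 kN.
ΣF_y = 0: A_y + T·sin22° − 40 − 55 = 0 → A_y = 95 − 166.428 × 0.374607 = 32.65 kN.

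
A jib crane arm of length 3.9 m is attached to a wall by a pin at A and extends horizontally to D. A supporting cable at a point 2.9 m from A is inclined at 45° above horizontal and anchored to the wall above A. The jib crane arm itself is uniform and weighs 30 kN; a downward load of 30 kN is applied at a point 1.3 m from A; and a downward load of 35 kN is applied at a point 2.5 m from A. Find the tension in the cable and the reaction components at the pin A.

ΣM about A: T·sin45°·2.9 − 30·1.95 − 30·1.3 − 35·2.5 = 0 → T = 185/(2.9·0.707107) = 90.217 ≈ 90.22 kN.
ΣF_x = 0: A_x − T·cos45° = 0 → A_x = 90.217 × 0.707107 = 63.79 kN.
ΣF_y = 0: A_y + T·sin45° − 30 − 30 − 35 = 0 → A_y = 95 − 90.217 × 0.707107 = 31.21 kN.

T = 90.22 kN, A_x = 63.79 kN, A_y = 31.21 kN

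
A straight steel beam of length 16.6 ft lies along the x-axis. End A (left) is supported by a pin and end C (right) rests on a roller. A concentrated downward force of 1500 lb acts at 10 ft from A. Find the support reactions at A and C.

Taking moments about A: C_y·16.6 − 1500·10 = 0 → C_y = 15000/16.6 = 903.614 ≈ 903.6 lb.
ΣF_y = 0: A_y + 903.614 − 1500 = 0 → A_y = 596.4 lb.
ΣF_x = 0: no horizontal applied forces, so A_x = 0.

A_x = 0, A_y = 596.4 lb, C_y = 903.6 lb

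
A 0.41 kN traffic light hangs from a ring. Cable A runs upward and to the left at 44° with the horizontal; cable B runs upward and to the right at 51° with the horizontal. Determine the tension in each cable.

T_A = 0.2590 kN, T_B = 0.2961 kN

ΣF_x = 0: −T_A·cos44° + T_B·cos51° = 0 → T_B = 1.14304·T_A.
ΣF_y = 0: T_A·sin44° + T_B·sin51° = 0.41.
Substitute: T_A·(0.694658 + 1.14304·0.777146) = 0.41 → T_A = 0.259007 ≈ 0.2590 kN.
Then T_B = 1.14304 × 0.259007 = 0.2961 kN.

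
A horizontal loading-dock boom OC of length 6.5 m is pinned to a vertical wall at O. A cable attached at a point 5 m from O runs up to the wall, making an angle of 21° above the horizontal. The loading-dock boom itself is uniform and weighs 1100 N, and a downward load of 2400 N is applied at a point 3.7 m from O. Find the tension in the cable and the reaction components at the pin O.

T = 6951 N, O_x = 6489 N, O_y = 1009 N

ΣM about O: T·sin21°·5 − 1100·3.25 − 2400·3.7 = 0 → T = 12455/(5·0.358368) = 6950.96 ≈ 6951 N.
ΣF_x = 0: O_x − T·cos21° = 0 → O_x = 6950.96 × 0.93358 = 6489 N.
ΣF_y = 0: O_y + T·sin21° − 1100 − 2400 = 0 → O_y = 3500 − 6950.96 × 0.358368 = 1009 N.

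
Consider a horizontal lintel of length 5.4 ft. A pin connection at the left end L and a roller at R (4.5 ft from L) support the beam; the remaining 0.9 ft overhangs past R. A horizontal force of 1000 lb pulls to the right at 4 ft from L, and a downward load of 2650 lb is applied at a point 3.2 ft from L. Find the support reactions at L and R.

L_x = -1000 lb, L_y = 765.6 lb, R_y = 1884 lb

Taking moments about L: R_y·4.5 − 2650·3.2 = 0 → R_y = 8480/4.5 = 1884.44 ≈ 1884 lb.
ΣF_y = 0: L_y + 1884.44 − 2650 = 0 → L_y = 765.6 lb.
ΣF_x = 0: L_x + 1000 = 0 → L_x = -1000 lb.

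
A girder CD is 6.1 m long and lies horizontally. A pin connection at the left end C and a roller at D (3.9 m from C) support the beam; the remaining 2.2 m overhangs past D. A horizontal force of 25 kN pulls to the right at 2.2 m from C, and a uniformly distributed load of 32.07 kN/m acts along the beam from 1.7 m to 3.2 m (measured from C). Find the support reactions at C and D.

Resultant of the distributed load: 32.07 × 1.5 = 48.105 kN at 2.45 m from C.
Moments about C: D_y·3.9 − (32.07·1.5)·2.45 = 0 → D_y = 117.85725/3.9 = 30.2198 ≈ 30.22 kN.
ΣF_y = 0: C_y + 30.2198 − 32.07·1.5 = 0 → C_y = 17.89 kN.
ΣF_x = 0: C_x + 25 = 0 → C_x = -25.00 kN.

C_x = -25.00 kN, C_y = 17.89 kN, D_y = 30.22 kN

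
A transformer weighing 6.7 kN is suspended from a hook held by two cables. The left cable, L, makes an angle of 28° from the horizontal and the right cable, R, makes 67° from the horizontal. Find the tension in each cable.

T_L = 2.628 kN, T_R = 5.938 kN

ΣF_x = 0: −T_L·cos28° + T_R·cos67° = 0 → T_R = 2.25973·T_L.
ΣF_y = 0: T_L·sin28° + T_R·sin67° = 6.7.
Substitute: T_L·(0.469472 + 2.25973·0.920505) = 6.7 → T_L = 2.6279 ≈ 2.628 kN.
Then T_R = 2.25973 × 2.6279 = 5.938 kN.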